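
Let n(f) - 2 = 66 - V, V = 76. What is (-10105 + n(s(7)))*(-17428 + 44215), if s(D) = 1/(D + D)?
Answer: -270896931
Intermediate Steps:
s(D) = 1/(2*D)
n(f) = -8 (n(f) = 2 + (66 - 1*76) = 2 + (66 - 76) = 2 - 10 = -8)
(-10105 + n(s(7)))*(-17428 + 44215) = (-10105 - 8)*(-17428 + 44215) = -10113*26787 = -270896931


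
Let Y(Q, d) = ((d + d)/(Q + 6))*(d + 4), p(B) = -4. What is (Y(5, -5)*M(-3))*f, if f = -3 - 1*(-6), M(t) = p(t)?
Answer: -120/11 ≈ -10.909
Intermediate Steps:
Y(Q, d) = 2*d*(4 + d)/(6 + Q) (Y(Q, d) = ((2*d)/(6 + Q))*(4 + d) = (2*d/(6 + Q))*(4 + d) = 2*d*(4 + d)/(6 + Q))
M(t) = -4
f = 3 (f = -3 + 6 = 3)
(Y(5, -5)*M(-3))*f = ((2*(-5)*(4 - 5)/(6 + 5))*(-4))*3 = ((2*(-5)*(-1)/11)*(-4))*3 = ((2*(-5)*(1/11)*(-1))*(-4))*3 = ((10/11)*(-4))*3 = -40/11*3 = -120/11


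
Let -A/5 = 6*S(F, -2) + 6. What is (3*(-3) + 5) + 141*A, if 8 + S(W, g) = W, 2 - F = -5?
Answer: -4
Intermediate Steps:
F = 7 (F = 2 - 1*(-5) = 2 + 5 = 7)
S(W, g) = -8 + W
A = 0 (A = -5*(6*(-8 + 7) + 6) = -5*(6*(-1) + 6) = -5*(-6 + 6) = -5*0 = 0)
(3*(-3) + 5) + 141*A = (3*(-3) + 5) + 141*0 = (-9 + 5) + 0 = -4 + 0 = -4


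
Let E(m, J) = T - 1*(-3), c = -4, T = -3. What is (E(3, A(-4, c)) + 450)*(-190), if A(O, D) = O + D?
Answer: -85500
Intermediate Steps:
A(O, D) = D + O
E(m, J) = 0 (E(m, J) = -3 - 1*(-3) = -3 + 3 = 0)
(E(3, A(-4, c)) + 450)*(-190) = (0 + 450)*(-190) = 450*(-190) = -85500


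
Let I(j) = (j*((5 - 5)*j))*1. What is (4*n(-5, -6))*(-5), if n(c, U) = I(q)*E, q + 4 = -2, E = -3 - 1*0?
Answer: 0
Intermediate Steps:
E = -3 (E = -3 + 0 = -3)
q = -6 (q = -4 - 2 = -6)
I(j) = 0 (I(j) = (j*(0*j))*1 = (j*0)*1 = 0*1 = 0)
n(c, U) = 0 (n(c, U) = 0*(-3) = 0)
(4*n(-5, -6))*(-5) = (4*0)*(-5) = 0*(-5) = 0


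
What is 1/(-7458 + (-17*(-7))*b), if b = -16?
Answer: -1/9362 ≈ -0.00010681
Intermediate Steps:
1/(-7458 + (-17*(-7))*b) = 1/(-7458 - 17*(-7)*(-16)) = 1/(-7458 + 119*(-16)) = 1/(-7458 - 1904) = 1/(-9362) = -1/9362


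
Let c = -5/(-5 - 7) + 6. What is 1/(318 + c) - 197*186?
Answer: -142647294/3893 ≈ -36642.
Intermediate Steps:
c = 77/12 (c = -5/(-12) + 6 = -5*(-1/12) + 6 = 5/12 + 6 = 77/12 ≈ 6.4167)
1/(318 + c) - 197*186 = 1/(318 + 77/12) - 197*186 = 1/(3893/12) - 36642 = 12/3893 - 36642 = -142647294/3893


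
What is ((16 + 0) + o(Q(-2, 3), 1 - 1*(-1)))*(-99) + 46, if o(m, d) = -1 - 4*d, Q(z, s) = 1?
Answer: -647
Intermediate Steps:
((16 + 0) + o(Q(-2, 3), 1 - 1*(-1)))*(-99) + 46 = ((16 + 0) + (-1 - 4*(1 - 1*(-1))))*(-99) + 46 = (16 + (-1 - 4*(1 + 1)))*(-99) + 46 = (16 + (-1 - 4*2))*(-99) + 46 = (16 + (-1 - 8))*(-99) + 46 = (16 - 9)*(-99) + 46 = 7*(-99) + 46 = -693 + 46 = -647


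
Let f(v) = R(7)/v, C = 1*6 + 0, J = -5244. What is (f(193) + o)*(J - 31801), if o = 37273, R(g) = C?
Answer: -266490431275/193 ≈ -1.3808e+9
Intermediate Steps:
C = 6 (C = 6 + 0 = 6)
R(g) = 6
f(v) = 6/v
(f(193) + o)*(J - 31801) = (6/193 + 37273)*(-5244 - 31801) = (6*(1/193) + 37273)*(-37045) = (6/193 + 37273)*(-37045) = (7193695/193)*(-37045) = -266490431275/193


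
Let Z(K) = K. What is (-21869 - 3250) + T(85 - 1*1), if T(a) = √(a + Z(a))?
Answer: -25119 + 2*√42 ≈ -25106.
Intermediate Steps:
T(a) = √2*√a (T(a) = √(a + a) = √(2*a) = √2*√a)
(-21869 - 3250) + T(85 - 1*1) = (-21869 - 3250) + √2*√(85 - 1*1) = -25119 + √2*√(85 - 1) = -25119 + √2*√84 = -25119 + √2*(2*√21) = -25119 + 2*√42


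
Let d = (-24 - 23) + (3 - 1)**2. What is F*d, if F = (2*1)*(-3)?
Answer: 258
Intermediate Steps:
d = -43 (d = -47 + 2**2 = -47 + 4 = -43)
F = -6 (F = 2*(-3) = -6)
F*d = -6*(-43) = 258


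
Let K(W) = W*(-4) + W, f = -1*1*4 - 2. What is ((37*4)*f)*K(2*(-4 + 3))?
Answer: -5328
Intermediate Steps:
f = -6 (f = -1*4 - 2 = -4 - 2 = -6)
K(W) = -3*W (K(W) = -4*W + W = -3*W)
((37*4)*f)*K(2*(-4 + 3)) = ((37*4)*(-6))*(-6*(-4 + 3)) = (148*(-6))*(-6*(-1)) = -(-2664)*(-2) = -888*6 = -5328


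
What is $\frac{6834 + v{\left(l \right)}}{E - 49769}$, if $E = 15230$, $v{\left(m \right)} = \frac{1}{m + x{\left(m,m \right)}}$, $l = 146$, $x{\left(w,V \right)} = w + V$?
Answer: $- \frac{103217}{521658} \approx -0.19786$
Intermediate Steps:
$x{\left(w,V \right)} = V + w$
$v{\left(m \right)} = \frac{1}{3 m}$ ($v{\left(m \right)} = \frac{1}{m + \left(m + m\right)} = \frac{1}{m + 2 m} = \frac{1}{3 m}$)
$\frac{6834 + v{\left(l \right)}}{E - 49769} = \frac{6834 + \frac{1}{3 \cdot 146}}{15230 - 49769} = \frac{6834 + \frac{1}{3} \cdot \frac{1}{146}}{-34539} = \left(6834 + \frac{1}{438}\right) \left(- \frac{1}{34539}\right) = \frac{2993293}{438} \left(- \frac{1}{34539}\right) = - \frac{103217}{521658}$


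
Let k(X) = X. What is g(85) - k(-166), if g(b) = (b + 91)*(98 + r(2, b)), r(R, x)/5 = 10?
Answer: 26214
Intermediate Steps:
r(R, x) = 50 (r(R, x) = 5*10 = 50)
g(b) = 13468 + 148*b (g(b) = (b + 91)*(98 + 50) = (91 + b)*148 = 13468 + 148*b)
g(85) - k(-166) = (13468 + 148*85) - 1*(-166) = (13468 + 12580) + 166 = 26048 + 166 = 26214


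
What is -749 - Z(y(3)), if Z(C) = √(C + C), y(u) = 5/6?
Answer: -749 - √15/3 ≈ -750.29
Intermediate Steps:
y(u) = ⅚ (y(u) = 5*(⅙) = ⅚)
Z(C) = √2*√C (Z(C) = √(2*C) = √2*√C)
-749 - Z(y(3)) = -749 - √2*√(⅚) = -749 - √2*√30/6 = -749 - √15/3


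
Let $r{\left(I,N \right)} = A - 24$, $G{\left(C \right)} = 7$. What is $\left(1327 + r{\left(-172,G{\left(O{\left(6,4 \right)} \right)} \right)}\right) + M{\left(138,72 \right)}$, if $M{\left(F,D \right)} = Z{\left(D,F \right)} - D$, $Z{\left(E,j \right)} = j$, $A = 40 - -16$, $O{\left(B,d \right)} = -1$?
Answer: $1425$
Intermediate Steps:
$A = 56$ ($A = 40 + 16 = 56$)
$r{\left(I,N \right)} = 32$ ($r{\left(I,N \right)} = 56 - 24 = 32$)
$M{\left(F,D \right)} = F - D$
$\left(1327 + r{\left(-172,G{\left(O{\left(6,4 \right)} \right)} \right)}\right) + M{\left(138,72 \right)} = \left(1327 + 32\right) + \left(138 - 72\right) = 1359 + \left(138 - 72\right) = 1359 + 66 = 1425$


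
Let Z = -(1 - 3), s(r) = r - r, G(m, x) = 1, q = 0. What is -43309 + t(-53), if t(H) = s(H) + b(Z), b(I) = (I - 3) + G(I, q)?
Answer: -43309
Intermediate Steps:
s(r) = 0
Z = 2 (Z = -1*(-2) = 2)
b(I) = -2 + I (b(I) = (I - 3) + 1 = (-3 + I) + 1 = -2 + I)
t(H) = 0 (t(H) = 0 + (-2 + 2) = 0 + 0 = 0)
-43309 + t(-53) = -43309 + 0 = -43309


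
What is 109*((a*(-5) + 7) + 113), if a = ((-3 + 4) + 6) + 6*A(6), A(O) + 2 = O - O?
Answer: 15805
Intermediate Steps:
A(O) = -2 (A(O) = -2 + (O - O) = -2 + 0 = -2)
a = -5 (a = ((-3 + 4) + 6) + 6*(-2) = (1 + 6) - 12 = 7 - 12 = -5)
109*((a*(-5) + 7) + 113) = 109*((-5*(-5) + 7) + 113) = 109*((25 + 7) + 113) = 109*(32 + 113) = 109*145 = 15805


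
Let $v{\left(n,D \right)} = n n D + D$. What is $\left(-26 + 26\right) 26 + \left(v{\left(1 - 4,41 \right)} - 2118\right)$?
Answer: $-1708$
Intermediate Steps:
$v{\left(n,D \right)} = D + D n^{2}$ ($v{\left(n,D \right)} = n^{2} D + D = D n^{2} + D = D + D n^{2}$)
$\left(-26 + 26\right) 26 + \left(v{\left(1 - 4,41 \right)} - 2118\right) = \left(-26 + 26\right) 26 + \left(41 \left(1 + \left(1 - 4\right)^{2}\right) - 2118\right) = 0 \cdot 26 - \left(2118 - 41 \left(1 + \left(1 - 4\right)^{2}\right)\right) = 0 - \left(2118 - 41 \left(1 + \left(-3\right)^{2}\right)\right) = 0 - \left(2118 - 41 \left(1 + 9\right)\right) = 0 + \left(41 \cdot 10 - 2118\right) = 0 + \left(410 - 2118\right) = 0 - 1708 = -1708$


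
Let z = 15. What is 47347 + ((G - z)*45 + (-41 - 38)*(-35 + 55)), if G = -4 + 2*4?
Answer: 45272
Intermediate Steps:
G = 4 (G = -4 + 8 = 4)
47347 + ((G - z)*45 + (-41 - 38)*(-35 + 55)) = 47347 + ((4 - 1*15)*45 + (-41 - 38)*(-35 + 55)) = 47347 + ((4 - 15)*45 - 79*20) = 47347 + (-11*45 - 1580) = 47347 + (-495 - 1580) = 47347 - 2075 = 45272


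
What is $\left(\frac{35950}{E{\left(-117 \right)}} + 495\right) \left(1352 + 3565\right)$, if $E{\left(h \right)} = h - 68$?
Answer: $\frac{54701625}{37} \approx 1.4784 \cdot 10^{6}$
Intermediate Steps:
$E{\left(h \right)} = -68 + h$
$\left(\frac{35950}{E{\left(-117 \right)}} + 495\right) \left(1352 + 3565\right) = \left(\frac{35950}{-68 - 117} + 495\right) \left(1352 + 3565\right) = \left(\frac{35950}{-185} + 495\right) 4917 = \left(35950 \left(- \frac{1}{185}\right) + 495\right) 4917 = \left(- \frac{7190}{37} + 495\right) 4917 = \frac{11125}{37} \cdot 4917 = \frac{54701625}{37}$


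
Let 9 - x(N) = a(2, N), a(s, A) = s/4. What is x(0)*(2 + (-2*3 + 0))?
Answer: -34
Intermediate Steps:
a(s, A) = s/4 (a(s, A) = s*(¼) = s/4)
x(N) = 17/2 (x(N) = 9 - 2/4 = 9 - 1*½ = 9 - ½ = 17/2)
x(0)*(2 + (-2*3 + 0)) = 17*(2 + (-2*3 + 0))/2 = 17*(2 + (-6 + 0))/2 = 17*(2 - 6)/2 = (17/2)*(-4) = -34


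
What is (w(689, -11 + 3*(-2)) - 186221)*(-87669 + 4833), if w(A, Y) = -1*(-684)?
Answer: 15369142932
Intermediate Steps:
w(A, Y) = 684
(w(689, -11 + 3*(-2)) - 186221)*(-87669 + 4833) = (684 - 186221)*(-87669 + 4833) = -185537*(-82836) = 15369142932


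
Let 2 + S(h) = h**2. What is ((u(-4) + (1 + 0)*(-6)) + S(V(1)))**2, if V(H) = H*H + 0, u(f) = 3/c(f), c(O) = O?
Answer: 961/16 ≈ 60.063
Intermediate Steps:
u(f) = 3/f
V(H) = H**2 (V(H) = H**2 + 0 = H**2)
S(h) = -2 + h**2
((u(-4) + (1 + 0)*(-6)) + S(V(1)))**2 = ((3/(-4) + (1 + 0)*(-6)) + (-2 + (1**2)**2))**2 = ((3*(-1/4) + 1*(-6)) + (-2 + 1**2))**2 = ((-3/4 - 6) + (-2 + 1))**2 = (-27/4 - 1)**2 = (-31/4)**2 = 961/16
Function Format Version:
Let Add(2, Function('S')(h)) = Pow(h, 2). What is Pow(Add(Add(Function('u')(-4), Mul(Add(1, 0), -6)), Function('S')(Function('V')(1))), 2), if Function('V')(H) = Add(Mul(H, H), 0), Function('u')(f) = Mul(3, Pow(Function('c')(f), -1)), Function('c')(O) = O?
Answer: Rational(961, 16) ≈ 60.063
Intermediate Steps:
Function('u')(f) = Mul(3, Pow(f, -1))
Function('V')(H) = Pow(H, 2) (Function('V')(H) = Add(Pow(H, 2), 0) = Pow(H, 2))
Function('S')(h) = Add(-2, Pow(h, 2))
Pow(Add(Add(Function('u')(-4), Mul(Add(1, 0), -6)), Function('S')(Function('V')(1))), 2) = Pow(Add(Add(Mul(3, Pow(-4, -1)), Mul(Add(1, 0), -6)), Add(-2, Pow(Pow(1, 2), 2))), 2) = Pow(Add(Add(Mul(3, Rational(-1, 4)), Mul(1, -6)), Add(-2, Pow(1, 2))), 2) = Pow(Add(Add(Rational(-3, 4), -6), Add(-2, 1)), 2) = Pow(Add(Rational(-27, 4), -1), 2) = Pow(Rational(-31, 4), 2) = Rational(961, 16)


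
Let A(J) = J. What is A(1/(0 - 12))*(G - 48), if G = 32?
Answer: 4/3 ≈ 1.3333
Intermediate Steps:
A(1/(0 - 12))*(G - 48) = (32 - 48)/(0 - 12) = -16/(-12) = -1/12*(-16) = 4/3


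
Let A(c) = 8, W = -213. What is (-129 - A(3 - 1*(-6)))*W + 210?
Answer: 29391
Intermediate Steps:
(-129 - A(3 - 1*(-6)))*W + 210 = (-129 - 1*8)*(-213) + 210 = (-129 - 8)*(-213) + 210 = -137*(-213) + 210 = 29181 + 210 = 29391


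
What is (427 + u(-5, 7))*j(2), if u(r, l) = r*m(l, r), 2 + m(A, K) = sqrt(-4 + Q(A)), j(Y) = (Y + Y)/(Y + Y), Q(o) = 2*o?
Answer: 437 - 5*sqrt(10) ≈ 421.19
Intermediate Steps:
j(Y) = 1 (j(Y) = (2*Y)/((2*Y)) = (2*Y)*(1/(2*Y)) = 1)
m(A, K) = -2 + sqrt(-4 + 2*A)
u(r, l) = r*(-2 + sqrt(-4 + 2*l))
(427 + u(-5, 7))*j(2) = (427 - 5*(-2 + sqrt(-4 + 2*7)))*1 = (427 - 5*(-2 + sqrt(-4 + 14)))*1 = (427 - 5*(-2 + sqrt(10)))*1 = (427 + (10 - 5*sqrt(10)))*1 = (437 - 5*sqrt(10))*1 = 437 - 5*sqrt(10)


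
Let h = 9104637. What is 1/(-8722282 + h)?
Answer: 1/382355 ≈ 2.6154e-6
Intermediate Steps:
1/(-8722282 + h) = 1/(-8722282 + 9104637) = 1/382355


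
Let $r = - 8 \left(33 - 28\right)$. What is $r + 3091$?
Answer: $3051$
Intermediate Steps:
$r = -40$ ($r = \left(-8\right) 5 = -40$)
$r + 3091 = -40 + 3091 = 3051$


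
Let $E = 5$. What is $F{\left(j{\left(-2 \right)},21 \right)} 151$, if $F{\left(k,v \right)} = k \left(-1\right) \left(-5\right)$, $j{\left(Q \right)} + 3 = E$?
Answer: $1510$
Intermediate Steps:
$j{\left(Q \right)} = 2$ ($j{\left(Q \right)} = -3 + 5 = 2$)
$F{\left(k,v \right)} = 5 k$ ($F{\left(k,v \right)} = - k \left(-5\right) = 5 k$)
$F{\left(j{\left(-2 \right)},21 \right)} 151 = 5 \cdot 2 \cdot 151 = 10 \cdot 151 = 1510$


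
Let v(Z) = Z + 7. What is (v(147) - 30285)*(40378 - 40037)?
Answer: -10274671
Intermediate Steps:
v(Z) = 7 + Z
(v(147) - 30285)*(40378 - 40037) = ((7 + 147) - 30285)*(40378 - 40037) = (154 - 30285)*341 = -30131*341 = -10274671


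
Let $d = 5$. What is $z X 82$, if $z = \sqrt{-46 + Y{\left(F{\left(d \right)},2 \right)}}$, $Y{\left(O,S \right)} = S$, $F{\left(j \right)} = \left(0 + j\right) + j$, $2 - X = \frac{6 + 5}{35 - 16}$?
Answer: $\frac{4428 i \sqrt{11}}{19} \approx 772.95 i$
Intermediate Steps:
$X = \frac{27}{19}$ ($X = 2 - \frac{6 + 5}{35 - 16} = 2 - \frac{11}{19} = \frac{27}{19} \approx 1.4211$)
$F{\left(j \right)} = 2 j$ ($F{\left(j \right)} = j + j = 2 j$)
$z = 2 i \sqrt{11}$ ($z = \sqrt{-46 + 2} = \sqrt{-44} = 2 i \sqrt{11} \approx 6.6332 i$)
$z X 82 = 2 i \sqrt{11} \cdot \frac{27}{19} \cdot 82 = \frac{54 i \sqrt{11}}{19} \cdot 82 = \frac{4428 i \sqrt{11}}{19}$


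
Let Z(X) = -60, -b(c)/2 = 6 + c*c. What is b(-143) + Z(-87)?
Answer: -40970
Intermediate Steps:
b(c) = -12 - 2*c**2 (b(c) = -2*(6 + c*c) = -2*(6 + c**2) = -12 - 2*c**2)
b(-143) + Z(-87) = (-12 - 2*(-143)**2) - 60 = (-12 - 2*20449) - 60 = (-12 - 40898) - 60 = -40910 - 60 = -40970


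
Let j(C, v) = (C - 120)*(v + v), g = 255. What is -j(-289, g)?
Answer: 208590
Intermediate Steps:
j(C, v) = 2*v*(-120 + C) (j(C, v) = (-120 + C)*(2*v) = 2*v*(-120 + C))
-j(-289, g) = -2*255*(-120 - 289) = -2*255*(-409) = -1*(-208590) = 208590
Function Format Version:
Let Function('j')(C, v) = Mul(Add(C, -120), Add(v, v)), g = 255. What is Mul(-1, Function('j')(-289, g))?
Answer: 208590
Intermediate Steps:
Function('j')(C, v) = Mul(2, v, Add(-120, C)) (Function('j')(C, v) = Mul(Add(-120, C), Mul(2, v)) = Mul(2, v, Add(-120, C)))
Mul(-1, Function('j')(-289, g)) = Mul(-1, Mul(2, 255, Add(-120, -289))) = Mul(-1, Mul(2, 255, -409)) = Mul(-1, -208590) = 208590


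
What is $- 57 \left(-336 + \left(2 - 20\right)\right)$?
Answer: $20178$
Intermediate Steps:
$- 57 \left(-336 + \left(2 - 20\right)\right) = - 57 \left(-336 - 18\right) = \left(-57\right) \left(-354\right) = 20178$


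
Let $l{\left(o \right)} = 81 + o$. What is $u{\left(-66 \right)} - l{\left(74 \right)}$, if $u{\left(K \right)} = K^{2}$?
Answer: $4201$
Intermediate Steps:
$u{\left(-66 \right)} - l{\left(74 \right)} = \left(-66\right)^{2} - \left(81 + 74\right) = 4356 - 155 = 4201$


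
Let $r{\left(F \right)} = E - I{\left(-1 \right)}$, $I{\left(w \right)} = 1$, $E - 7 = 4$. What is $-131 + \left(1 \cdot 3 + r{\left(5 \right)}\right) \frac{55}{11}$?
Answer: $-66$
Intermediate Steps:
$E = 11$ ($E = 7 + 4 = 11$)
$r{\left(F \right)} = 10$ ($r{\left(F \right)} = 11 - 1 = 10$)
$-131 + \left(1 \cdot 3 + r{\left(5 \right)}\right) \frac{55}{11} = -131 + \left(1 \cdot 3 + 10\right) \frac{55}{11} = -131 + \left(3 + 10\right) 55 \cdot \frac{1}{11} = -131 + 13 \cdot 5 = -131 + 65 = -66$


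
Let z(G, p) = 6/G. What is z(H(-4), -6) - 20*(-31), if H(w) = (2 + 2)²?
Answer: 4963/8 ≈ 620.38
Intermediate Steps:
H(w) = 16 (H(w) = 4² = 16)
z(H(-4), -6) - 20*(-31) = 6/16 - 20*(-31) = 6*(1/16) + 620 = 3/8 + 620 = 4963/8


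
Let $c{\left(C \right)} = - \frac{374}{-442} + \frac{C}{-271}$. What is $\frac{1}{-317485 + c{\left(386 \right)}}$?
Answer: $- \frac{3523}{1118501692} \approx -3.1497 \cdot 10^{-6}$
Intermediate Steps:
$c{\left(C \right)} = \frac{11}{13} - \frac{C}{271}$ ($c{\left(C \right)} = \left(-374\right) \left(- \frac{1}{442}\right) + C \left(- \frac{1}{271}\right) = \frac{11}{13} - \frac{C}{271}$)
$\frac{1}{-317485 + c{\left(386 \right)}} = \frac{1}{-317485 + \left(\frac{11}{13} - \frac{386}{271}\right)} = \frac{1}{-317485 - \frac{2037}{3523}} = \frac{1}{- \frac{1118501692}{3523}} = - \frac{3523}{1118501692}$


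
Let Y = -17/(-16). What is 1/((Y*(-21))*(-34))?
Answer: 8/6069 ≈ 0.0013182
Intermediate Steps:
Y = 17/16 (Y = -17*(-1/16) = 17/16 ≈ 1.0625)
1/((Y*(-21))*(-34)) = 1/(((17/16)*(-21))*(-34)) = 1/(-357/16*(-34)) = 1/(6069/8) = 8/6069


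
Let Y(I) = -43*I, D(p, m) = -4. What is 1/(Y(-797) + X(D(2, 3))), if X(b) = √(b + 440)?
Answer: 34271/1174501005 - 2*√109/1174501005 ≈ 2.9161e-5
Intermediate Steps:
X(b) = √(440 + b)
1/(Y(-797) + X(D(2, 3))) = 1/(-43*(-797) + √(440 - 4)) = 1/(34271 + √436) = 1/(34271 + 2*√109)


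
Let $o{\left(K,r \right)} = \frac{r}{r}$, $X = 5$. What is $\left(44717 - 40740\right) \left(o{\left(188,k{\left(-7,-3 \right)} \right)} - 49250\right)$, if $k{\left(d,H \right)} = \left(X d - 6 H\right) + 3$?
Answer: $-195863273$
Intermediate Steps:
$k{\left(d,H \right)} = 3 - 6 H + 5 d$ ($k{\left(d,H \right)} = \left(5 d - 6 H\right) + 3 = \left(- 6 H + 5 d\right) + 3 = 3 - 6 H + 5 d$)
$o{\left(K,r \right)} = 1$
$\left(44717 - 40740\right) \left(o{\left(188,k{\left(-7,-3 \right)} \right)} - 49250\right) = \left(44717 - 40740\right) \left(1 - 49250\right) = 3977 \left(-49249\right) = -195863273$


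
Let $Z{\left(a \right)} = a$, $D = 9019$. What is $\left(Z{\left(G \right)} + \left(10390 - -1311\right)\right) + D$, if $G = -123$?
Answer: $20597$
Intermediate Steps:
$\left(Z{\left(G \right)} + \left(10390 - -1311\right)\right) + D = \left(-123 + \left(10390 - -1311\right)\right) + 9019 = \left(-123 + \left(10390 + 1311\right)\right) + 9019 = \left(-123 + 11701\right) + 9019 = 11578 + 9019 = 20597$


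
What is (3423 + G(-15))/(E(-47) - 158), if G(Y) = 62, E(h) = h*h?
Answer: 3485/2051 ≈ 1.6992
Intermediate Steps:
E(h) = h²
(3423 + G(-15))/(E(-47) - 158) = (3423 + 62)/((-47)² - 158) = 3485/(2209 - 158) = 3485/2051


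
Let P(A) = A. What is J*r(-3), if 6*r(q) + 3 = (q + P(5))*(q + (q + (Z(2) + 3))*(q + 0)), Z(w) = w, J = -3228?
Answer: 11298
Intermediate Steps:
r(q) = -½ + (5 + q)*(q + q*(5 + q))/6 (r(q) = -½ + ((q + 5)*(q + (q + (2 + 3))*(q + 0)))/6 = -½ + ((5 + q)*(q + (q + 5)*q))/6 = -½ + ((5 + q)*(q + (5 + q)*q))/6 = -½ + ((5 + q)*(q + q*(5 + q)))/6 = -½ + (5 + q)*(q + q*(5 + q))/6)
J*r(-3) = -3228*(-½ + 5*(-3) + (⅙)*(-3)³ + (11/6)*(-3)²) = -3228*(-½ - 15 + (⅙)*(-27) + (11/6)*9) = -3228*(-½ - 15 - 9/2 + 33/2) = -3228*(-7/2) = 11298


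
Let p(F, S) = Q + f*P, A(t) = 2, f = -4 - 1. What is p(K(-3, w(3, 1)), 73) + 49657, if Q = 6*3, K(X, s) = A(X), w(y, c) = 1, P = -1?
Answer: 49680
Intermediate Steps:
f = -5
K(X, s) = 2
Q = 18
p(F, S) = 23 (p(F, S) = 18 - 5*(-1) = 18 + 5 = 23)
p(K(-3, w(3, 1)), 73) + 49657 = 23 + 49657 = 49680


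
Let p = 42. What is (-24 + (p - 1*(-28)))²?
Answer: 2116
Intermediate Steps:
(-24 + (p - 1*(-28)))² = (-24 + (42 - 1*(-28)))² = (-24 + (42 + 28))² = (-24 + 70)² = 46² = 2116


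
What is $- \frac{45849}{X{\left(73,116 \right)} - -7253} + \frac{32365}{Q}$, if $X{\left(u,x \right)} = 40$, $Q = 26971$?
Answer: $- \frac{19618734}{3856853} \approx -5.0867$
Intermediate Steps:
$- \frac{45849}{X{\left(73,116 \right)} - -7253} + \frac{32365}{Q} = - \frac{45849}{40 - -7253} + \frac{32365}{26971} = - \frac{45849}{40 + 7253} + 32365 \cdot \frac{1}{26971} = - \frac{45849}{7293} + \frac{32365}{26971} = \left(-45849\right) \frac{1}{7293} + \frac{32365}{26971} = - \frac{899}{143} + \frac{32365}{26971} = - \frac{19618734}{3856853}$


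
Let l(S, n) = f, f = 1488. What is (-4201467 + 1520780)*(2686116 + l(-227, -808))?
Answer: -7204625103948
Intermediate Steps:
l(S, n) = 1488
(-4201467 + 1520780)*(2686116 + l(-227, -808)) = (-4201467 + 1520780)*(2686116 + 1488) = -2680687*2687604 = -7204625103948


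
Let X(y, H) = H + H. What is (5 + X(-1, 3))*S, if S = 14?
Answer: 154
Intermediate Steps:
X(y, H) = 2*H
(5 + X(-1, 3))*S = (5 + 2*3)*14 = (5 + 6)*14 = 11*14 = 154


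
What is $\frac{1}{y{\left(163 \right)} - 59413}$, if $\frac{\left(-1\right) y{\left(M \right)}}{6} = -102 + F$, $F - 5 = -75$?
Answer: $- \frac{1}{58381} \approx -1.7129 \cdot 10^{-5}$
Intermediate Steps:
$F = -70$ ($F = 5 - 75 = -70$)
$y{\left(M \right)} = 1032$ ($y{\left(M \right)} = - 6 \left(-102 - 70\right) = \left(-6\right) \left(-172\right) = 1032$)
$\frac{1}{y{\left(163 \right)} - 59413} = \frac{1}{1032 - 59413} = \frac{1}{-58381} = - \frac{1}{58381}$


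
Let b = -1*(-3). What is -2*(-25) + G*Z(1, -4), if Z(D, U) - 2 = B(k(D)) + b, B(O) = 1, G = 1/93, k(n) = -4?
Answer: 1552/31 ≈ 50.065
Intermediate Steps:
b = 3
G = 1/93 ≈ 0.010753
Z(D, U) = 6 (Z(D, U) = 2 + (1 + 3) = 2 + 4 = 6)
-2*(-25) + G*Z(1, -4) = -2*(-25) + (1/93)*6 = 50 + 2/31 = 1552/31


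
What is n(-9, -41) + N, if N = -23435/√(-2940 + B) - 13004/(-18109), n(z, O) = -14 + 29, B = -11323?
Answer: 284639/18109 + 23435*I*√14263/14263 ≈ 15.718 + 196.23*I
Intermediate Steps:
n(z, O) = 15
N = 13004/18109 + 23435*I*√14263/14263 (N = -23435/√(-2940 - 11323) - 13004/(-18109) = -23435*(-I*√14263/14263) - 13004*(-1/18109) = -23435*(-I*√14263/14263) + 13004/18109 = -(-23435)*I*√14263/14263 + 13004/18109 = 23435*I*√14263/14263 + 13004/18109 = 13004/18109 + 23435*I*√14263/14263 ≈ 0.7181 + 196.23*I)
n(-9, -41) + N = 15 + (13004/18109 + 23435*I*√14263/14263) = 284639/18109 + 23435*I*√14263/14263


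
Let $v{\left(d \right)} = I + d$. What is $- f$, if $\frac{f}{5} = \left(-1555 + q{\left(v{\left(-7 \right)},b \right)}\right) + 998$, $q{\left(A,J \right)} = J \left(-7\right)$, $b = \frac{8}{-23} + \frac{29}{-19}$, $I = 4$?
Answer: $\frac{1188380}{437} \approx 2719.4$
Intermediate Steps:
$v{\left(d \right)} = 4 + d$
$b = - \frac{819}{437}$ ($b = 8 \left(- \frac{1}{23}\right) + 29 \left(- \frac{1}{19}\right) = - \frac{8}{23} - \frac{29}{19} = - \frac{819}{437} \approx -1.8741$)
$q{\left(A,J \right)} = - 7 J$
$f = - \frac{1188380}{437}$ ($f = 5 \left(\left(-1555 - - \frac{5733}{437}\right) + 998\right) = 5 \left(\left(-1555 + \frac{5733}{437}\right) + 998\right) = 5 \left(- \frac{673802}{437} + 998\right) = 5 \left(- \frac{237676}{437}\right) = - \frac{1188380}{437} \approx -2719.4$)
$- f = \left(-1\right) \left(- \frac{1188380}{437}\right) = \frac{1188380}{437}$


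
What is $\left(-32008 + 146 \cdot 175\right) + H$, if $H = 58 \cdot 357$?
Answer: $14248$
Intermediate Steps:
$H = 20706$
$\left(-32008 + 146 \cdot 175\right) + H = \left(-32008 + 146 \cdot 175\right) + 20706 = \left(-32008 + 25550\right) + 20706 = -6458 + 20706 = 14248$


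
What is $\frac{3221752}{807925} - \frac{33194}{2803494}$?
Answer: $\frac{4502672069519}{1132506444975} \approx 3.9758$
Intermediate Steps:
$\frac{3221752}{807925} - \frac{33194}{2803494} = 3221752 \cdot \frac{1}{807925} - \frac{16597}{1401747} = \frac{3221752}{807925} - \frac{16597}{1401747} = \frac{4502672069519}{1132506444975}$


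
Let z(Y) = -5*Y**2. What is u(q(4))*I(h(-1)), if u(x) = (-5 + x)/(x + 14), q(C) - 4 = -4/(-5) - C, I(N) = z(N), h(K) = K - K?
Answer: 0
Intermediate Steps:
h(K) = 0
I(N) = -5*N**2
q(C) = 24/5 - C (q(C) = 4 + (-4/(-5) - C) = 4 + (-4*(-1/5) - C) = 4 + (4/5 - C) = 24/5 - C)
u(x) = (-5 + x)/(14 + x)
u(q(4))*I(h(-1)) = ((-5 + (24/5 - 1*4))/(14 + (24/5 - 1*4)))*(-5*0**2) = ((-5 + (24/5 - 4))/(14 + (24/5 - 4)))*(-5*0) = ((-5 + 4/5)/(14 + 4/5))*0 = (-21/5/(74/5))*0 = ((5/74)*(-21/5))*0 = -21/74*0 = 0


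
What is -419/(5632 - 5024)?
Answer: -419/608 ≈ -0.68915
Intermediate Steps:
-419/(5632 - 5024) = -419/608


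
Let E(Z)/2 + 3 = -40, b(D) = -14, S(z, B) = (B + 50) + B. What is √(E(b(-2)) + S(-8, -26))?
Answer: 2*I*√22 ≈ 9.3808*I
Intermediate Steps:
S(z, B) = 50 + 2*B (S(z, B) = (50 + B) + B = 50 + 2*B)
E(Z) = -86 (E(Z) = -6 + 2*(-40) = -6 - 80 = -86)
√(E(b(-2)) + S(-8, -26)) = √(-86 + (50 + 2*(-26))) = √(-86 + (50 - 52)) = √(-86 - 2) = √(-88) = 2*I*√22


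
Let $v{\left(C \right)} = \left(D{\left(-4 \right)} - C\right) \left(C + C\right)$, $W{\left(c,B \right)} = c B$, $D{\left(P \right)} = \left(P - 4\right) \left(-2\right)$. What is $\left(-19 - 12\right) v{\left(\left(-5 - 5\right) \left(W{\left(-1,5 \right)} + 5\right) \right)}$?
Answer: $0$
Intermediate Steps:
$D{\left(P \right)} = 8 - 2 P$ ($D{\left(P \right)} = \left(-4 + P\right) \left(-2\right) = 8 - 2 P$)
$W{\left(c,B \right)} = B c$
$v{\left(C \right)} = 2 C \left(16 - C\right)$ ($v{\left(C \right)} = \left(\left(8 - -8\right) - C\right) \left(C + C\right) = \left(\left(8 + 8\right) - C\right) 2 C = \left(16 - C\right) 2 C = 2 C \left(16 - C\right)$)
$\left(-19 - 12\right) v{\left(\left(-5 - 5\right) \left(W{\left(-1,5 \right)} + 5\right) \right)} = \left(-19 - 12\right) 2 \left(-5 - 5\right) \left(5 \left(-1\right) + 5\right) \left(16 - \left(-5 - 5\right) \left(5 \left(-1\right) + 5\right)\right) = - 31 \cdot 2 \left(- 10 \left(-5 + 5\right)\right) \left(16 - - 10 \left(-5 + 5\right)\right) = - 31 \cdot 2 \left(\left(-10\right) 0\right) \left(16 - \left(-10\right) 0\right) = - 31 \cdot 2 \cdot 0 \left(16 - 0\right) = - 31 \cdot 2 \cdot 0 \left(16 + 0\right) = - 31 \cdot 2 \cdot 0 \cdot 16 = \left(-31\right) 0 = 0$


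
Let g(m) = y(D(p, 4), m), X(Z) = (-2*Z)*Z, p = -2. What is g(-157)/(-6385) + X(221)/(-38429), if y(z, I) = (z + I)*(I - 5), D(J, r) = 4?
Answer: -328801624/245369165 ≈ -1.3400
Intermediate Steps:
X(Z) = -2*Z²
y(z, I) = (-5 + I)*(I + z) (y(z, I) = (I + z)*(-5 + I) = (-5 + I)*(I + z))
g(m) = -20 + m² - m (g(m) = m² - 5*m - 5*4 + m*4 = m² - 5*m - 20 + 4*m = -20 + m² - m)
g(-157)/(-6385) + X(221)/(-38429) = (-20 + (-157)² - 1*(-157))/(-6385) - 2*221²/(-38429) = (-20 + 24649 + 157)*(-1/6385) - 2*48841*(-1/38429) = 24786*(-1/6385) - 97682*(-1/38429) = -24786/6385 + 97682/38429 = -328801624/245369165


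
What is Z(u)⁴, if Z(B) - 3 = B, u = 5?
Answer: 4096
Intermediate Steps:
Z(B) = 3 + B
Z(u)⁴ = (3 + 5)⁴ = 8⁴ = 4096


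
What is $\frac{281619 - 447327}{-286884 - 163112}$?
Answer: $\frac{41427}{112499} \approx 0.36824$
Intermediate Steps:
$\frac{281619 - 447327}{-286884 - 163112} = - \frac{165708}{-449996} = \left(-165708\right) \left(- \frac{1}{449996}\right) = \frac{41427}{112499}$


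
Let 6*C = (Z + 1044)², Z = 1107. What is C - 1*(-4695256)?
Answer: 10932779/2 ≈ 5.4664e+6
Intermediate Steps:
C = 1542267/2 (C = (1107 + 1044)²/6 = (⅙)*2151² = (⅙)*4626801 = 1542267/2 ≈ 7.7113e+5)
C - 1*(-4695256) = 1542267/2 - 1*(-4695256) = 1542267/2 + 4695256 = 10932779/2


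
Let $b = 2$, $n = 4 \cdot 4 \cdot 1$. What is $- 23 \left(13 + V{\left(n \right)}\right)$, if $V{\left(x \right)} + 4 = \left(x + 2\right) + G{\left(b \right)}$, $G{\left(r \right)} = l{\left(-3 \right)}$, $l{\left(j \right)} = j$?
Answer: $-552$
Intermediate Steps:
$n = 16$ ($n = 16 \cdot 1 = 16$)
$G{\left(r \right)} = -3$
$V{\left(x \right)} = -5 + x$ ($V{\left(x \right)} = -4 + \left(\left(x + 2\right) - 3\right) = -4 + \left(\left(2 + x\right) - 3\right) = -4 + \left(-1 + x\right) = -5 + x$)
$- 23 \left(13 + V{\left(n \right)}\right) = - 23 \left(13 + \left(-5 + 16\right)\right) = - 23 \left(13 + 11\right) = \left(-23\right) 24 = -552$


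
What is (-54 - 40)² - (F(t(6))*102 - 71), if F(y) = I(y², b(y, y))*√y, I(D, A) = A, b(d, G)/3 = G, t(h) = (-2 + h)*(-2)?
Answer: 8907 + 4896*I*√2 ≈ 8907.0 + 6924.0*I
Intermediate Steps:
t(h) = 4 - 2*h
b(d, G) = 3*G
F(y) = 3*y^(3/2) (F(y) = (3*y)*√y = 3*y^(3/2))
(-54 - 40)² - (F(t(6))*102 - 71) = (-54 - 40)² - ((3*(4 - 2*6)^(3/2))*102 - 71) = (-94)² - ((3*(4 - 12)^(3/2))*102 - 71) = 8836 - ((3*(-8)^(3/2))*102 - 71) = 8836 - ((3*(-16*I*√2))*102 - 71) = 8836 - (-48*I*√2*102 - 71) = 8836 - (-4896*I*√2 - 71) = 8836 - (-71 - 4896*I*√2) = 8836 + (71 + 4896*I*√2) = 8907 + 4896*I*√2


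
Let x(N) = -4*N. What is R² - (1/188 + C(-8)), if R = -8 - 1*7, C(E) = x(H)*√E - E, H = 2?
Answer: 40795/188 + 16*I*√2 ≈ 216.99 + 22.627*I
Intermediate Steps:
C(E) = -E - 8*√E (C(E) = (-4*2)*√E - E = -8*√E - E = -E - 8*√E)
R = -15 (R = -8 - 7 = -15)
R² - (1/188 + C(-8)) = (-15)² - (1/188 + (-1*(-8) - 16*I*√2)) = 225 - (1/188 + (8 - 16*I*√2)) = 225 - (1505/188 - 16*I*√2) = 225 + (-1505/188 + 16*I*√2) = 40795/188 + 16*I*√2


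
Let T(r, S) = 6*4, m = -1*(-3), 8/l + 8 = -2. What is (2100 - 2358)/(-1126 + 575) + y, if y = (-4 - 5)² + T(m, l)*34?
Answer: 494505/551 ≈ 897.47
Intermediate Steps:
l = -⅘ (l = 8/(-8 - 2) = 8/(-10) = 8*(-⅒) = -⅘ ≈ -0.80000)
m = 3
T(r, S) = 24
y = 897 (y = (-4 - 5)² + 24*34 = (-9)² + 816 = 81 + 816 = 897)
(2100 - 2358)/(-1126 + 575) + y = (2100 - 2358)/(-1126 + 575) + 897 = -258/(-551) + 897 = -258*(-1/551) + 897 = 258/551 + 897 = 494505/551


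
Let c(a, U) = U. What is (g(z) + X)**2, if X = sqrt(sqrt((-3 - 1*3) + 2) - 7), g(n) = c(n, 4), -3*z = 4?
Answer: (4 + sqrt(-7 + 2*I))**2 ≈ 11.994 + 23.377*I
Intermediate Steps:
z = -4/3 (z = -1/3*4 = -4/3 ≈ -1.3333)
g(n) = 4
X = sqrt(-7 + 2*I) (X = sqrt(sqrt((-3 - 3) + 2) - 7) = sqrt(sqrt(-6 + 2) - 7) = sqrt(sqrt(-4) - 7) = sqrt(2*I - 7) = sqrt(-7 + 2*I) ≈ 0.37424 + 2.6721*I)
(g(z) + X)**2 = (4 + sqrt(-7 + 2*I))**2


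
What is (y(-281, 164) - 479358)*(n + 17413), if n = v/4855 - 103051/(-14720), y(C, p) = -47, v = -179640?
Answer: -23822334469606401/2858624 ≈ -8.3335e+9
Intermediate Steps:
n = -428797639/14293120 (n = -179640/4855 - 103051/(-14720) = -179640*1/4855 - 103051*(-1/14720) = -35928/971 + 103051/14720 = -428797639/14293120 ≈ -30.000)
(y(-281, 164) - 479358)*(n + 17413) = (-47 - 479358)*(-428797639/14293120 + 17413) = -479405*248457300921/14293120 = -23822334469606401/2858624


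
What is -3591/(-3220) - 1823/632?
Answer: -128591/72680 ≈ -1.7693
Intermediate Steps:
-3591/(-3220) - 1823/632 = -3591*(-1/3220) - 1823*1/632 = 513/460 - 1823/632 = -128591/72680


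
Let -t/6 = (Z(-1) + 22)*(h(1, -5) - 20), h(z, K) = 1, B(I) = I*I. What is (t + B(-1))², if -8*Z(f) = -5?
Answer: 106523041/16 ≈ 6.6577e+6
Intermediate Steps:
B(I) = I²
Z(f) = 5/8 (Z(f) = -⅛*(-5) = 5/8)
t = 10317/4 (t = -6*(5/8 + 22)*(1 - 20) = -543*(-19)/4 = -6*(-3439/8) = 10317/4 ≈ 2579.3)
(t + B(-1))² = (10317/4 + (-1)²)² = (10317/4 + 1)² = (10321/4)² = 106523041/16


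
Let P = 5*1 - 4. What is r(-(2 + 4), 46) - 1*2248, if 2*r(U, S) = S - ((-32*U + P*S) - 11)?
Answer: -4677/2 ≈ -2338.5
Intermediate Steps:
P = 1 (P = 5 - 4 = 1)
r(U, S) = 11/2 + 16*U (r(U, S) = (S - ((-32*U + 1*S) - 11))/2 = (S - ((-32*U + S) - 11))/2 = (S - ((S - 32*U) - 11))/2 = (S - (-11 + S - 32*U))/2 = (S + (11 - S + 32*U))/2 = (11 + 32*U)/2 = 11/2 + 16*U)
r(-(2 + 4), 46) - 1*2248 = (11/2 + 16*(-(2 + 4))) - 1*2248 = (11/2 + 16*(-1*6)) - 2248 = (11/2 + 16*(-6)) - 2248 = (11/2 - 96) - 2248 = -181/2 - 2248 = -4677/2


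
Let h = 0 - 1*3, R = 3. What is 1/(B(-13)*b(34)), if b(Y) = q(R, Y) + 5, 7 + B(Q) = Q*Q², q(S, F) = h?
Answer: -1/4408 ≈ -0.00022686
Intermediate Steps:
h = -3 (h = 0 - 3 = -3)
q(S, F) = -3
B(Q) = -7 + Q³ (B(Q) = -7 + Q*Q² = -7 + Q³)
b(Y) = 2 (b(Y) = -3 + 5 = 2)
1/(B(-13)*b(34)) = 1/((-7 + (-13)³)*2) = 1/((-7 - 2197)*2) = 1/(-2204*2) = 1/(-4408) = -1/4408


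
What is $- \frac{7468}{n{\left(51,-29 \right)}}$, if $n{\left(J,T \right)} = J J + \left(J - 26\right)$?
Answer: $- \frac{3734}{1313} \approx -2.8439$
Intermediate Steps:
$n{\left(J,T \right)} = -26 + J + J^{2}$ ($n{\left(J,T \right)} = J^{2} + \left(J - 26\right) = J^{2} + \left(-26 + J\right) = -26 + J + J^{2}$)
$- \frac{7468}{n{\left(51,-29 \right)}} = - \frac{7468}{-26 + 51 + 51^{2}} = - \frac{7468}{-26 + 51 + 2601} = - \frac{7468}{2626} = \left(-7468\right) \frac{1}{2626} = - \frac{3734}{1313}$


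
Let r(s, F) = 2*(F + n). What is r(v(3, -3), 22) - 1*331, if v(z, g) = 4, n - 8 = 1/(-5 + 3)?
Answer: -272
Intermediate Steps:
n = 15/2 (n = 8 + 1/(-5 + 3) = 8 + 1/(-2) = 8 - 1/2 = 15/2 ≈ 7.5000)
r(s, F) = 15 + 2*F (r(s, F) = 2*(F + 15/2) = 2*(15/2 + F) = 15 + 2*F)
r(v(3, -3), 22) - 1*331 = (15 + 2*22) - 1*331 = (15 + 44) - 331 = 59 - 331 = -272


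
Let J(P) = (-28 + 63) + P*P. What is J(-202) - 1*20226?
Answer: 20613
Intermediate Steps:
J(P) = 35 + P²
J(-202) - 1*20226 = (35 + (-202)²) - 1*20226 = (35 + 40804) - 20226 = 40839 - 20226 = 20613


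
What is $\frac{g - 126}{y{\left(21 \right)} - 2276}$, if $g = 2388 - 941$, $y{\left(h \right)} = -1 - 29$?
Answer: $- \frac{1321}{2306} \approx -0.57285$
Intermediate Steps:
$y{\left(h \right)} = -30$
$g = 1447$
$\frac{g - 126}{y{\left(21 \right)} - 2276} = \frac{1447 - 126}{-30 - 2276} = \frac{1321}{-2306} = 1321 \left(- \frac{1}{2306}\right) = - \frac{1321}{2306}$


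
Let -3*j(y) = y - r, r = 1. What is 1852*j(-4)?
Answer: 9260/3 ≈ 3086.7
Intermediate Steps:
j(y) = 1/3 - y/3 (j(y) = -(y - 1*1)/3 = -(y - 1)/3 = -(-1 + y)/3 = 1/3 - y/3)
1852*j(-4) = 1852*(1/3 - 1/3*(-4)) = 1852*(1/3 + 4/3) = 1852*(5/3) = 9260/3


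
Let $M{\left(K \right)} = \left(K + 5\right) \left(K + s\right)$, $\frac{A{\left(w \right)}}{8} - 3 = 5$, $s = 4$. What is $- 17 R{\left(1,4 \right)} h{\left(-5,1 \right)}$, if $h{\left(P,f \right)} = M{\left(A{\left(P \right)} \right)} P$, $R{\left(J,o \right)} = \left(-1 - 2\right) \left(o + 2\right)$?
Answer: $-7178760$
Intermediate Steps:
$R{\left(J,o \right)} = -6 - 3 o$ ($R{\left(J,o \right)} = - 3 \left(2 + o\right) = -6 - 3 o$)
$A{\left(w \right)} = 64$ ($A{\left(w \right)} = 24 + 8 \cdot 5 = 24 + 40 = 64$)
$M{\left(K \right)} = \left(4 + K\right) \left(5 + K\right)$ ($M{\left(K \right)} = \left(K + 5\right) \left(K + 4\right) = \left(5 + K\right) \left(4 + K\right) = \left(4 + K\right) \left(5 + K\right)$)
$h{\left(P,f \right)} = 4692 P$ ($h{\left(P,f \right)} = \left(20 + 64^{2} + 9 \cdot 64\right) P = \left(20 + 4096 + 576\right) P = 4692 P$)
$- 17 R{\left(1,4 \right)} h{\left(-5,1 \right)} = - 17 \left(-6 - 12\right) 4692 \left(-5\right) = - 17 \left(-6 - 12\right) \left(-23460\right) = \left(-17\right) \left(-18\right) \left(-23460\right) = 306 \left(-23460\right) = -7178760$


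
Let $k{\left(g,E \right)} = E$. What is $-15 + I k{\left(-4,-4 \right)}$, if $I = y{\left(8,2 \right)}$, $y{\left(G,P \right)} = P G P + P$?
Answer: $-151$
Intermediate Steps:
$y{\left(G,P \right)} = P + G P^{2}$ ($y{\left(G,P \right)} = G P P + P = G P^{2} + P = P + G P^{2}$)
$I = 34$ ($I = 2 \left(1 + 8 \cdot 2\right) = 2 \left(1 + 16\right) = 2 \cdot 17 = 34$)
$-15 + I k{\left(-4,-4 \right)} = -15 + 34 \left(-4\right) = -15 - 136 = -151$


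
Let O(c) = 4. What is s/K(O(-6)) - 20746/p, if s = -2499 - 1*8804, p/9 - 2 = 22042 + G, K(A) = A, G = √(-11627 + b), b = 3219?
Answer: (-101727*√2102 + 1121276486*I)/(36*(√2102 - 11022*I)) ≈ -2825.9 + 0.00043496*I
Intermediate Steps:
G = 2*I*√2102 (G = √(-11627 + 3219) = √(-8408) = 2*I*√2102 ≈ 91.695*I)
p = 198396 + 18*I*√2102 (p = 18 + 9*(22042 + 2*I*√2102) = 18 + (198378 + 18*I*√2102) = 198396 + 18*I*√2102 ≈ 1.984e+5 + 825.26*I)
s = -11303 (s = -2499 - 8804 = -11303)
s/K(O(-6)) - 20746/p = -11303/4 - 20746/(198396 + 18*I*√2102)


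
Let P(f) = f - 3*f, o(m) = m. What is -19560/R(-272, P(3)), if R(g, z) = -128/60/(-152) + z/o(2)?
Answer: 5574600/851 ≈ 6550.6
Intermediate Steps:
P(f) = -2*f
R(g, z) = 4/285 + z/2 (R(g, z) = -128/60/(-152) + z/2 = -128*1/60*(-1/152) + z*(½) = -32/15*(-1/152) + z/2 = 4/285 + z/2)
-19560/R(-272, P(3)) = -19560/(4/285 + (-2*3)/2) = -19560/(4/285 + (½)*(-6)) = -19560/(4/285 - 3) = -19560/(-851/285) = -19560*(-285/851) = 5574600/851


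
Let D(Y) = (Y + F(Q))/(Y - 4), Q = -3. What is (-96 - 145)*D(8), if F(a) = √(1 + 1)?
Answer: -482 - 241*√2/4 ≈ -567.21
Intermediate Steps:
F(a) = √2
D(Y) = (Y + √2)/(-4 + Y) (D(Y) = (Y + √2)/(Y - 4) = (Y + √2)/(-4 + Y))
(-96 - 145)*D(8) = (-96 - 145)*((8 + √2)/(-4 + 8)) = -241*(8 + √2)/4 = -241*(2 + √2/4) = -482 - 241*√2/4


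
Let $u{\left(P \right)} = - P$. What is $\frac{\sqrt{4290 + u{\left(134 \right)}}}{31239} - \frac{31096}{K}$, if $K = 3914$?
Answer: $- \frac{15548}{1957} + \frac{2 \sqrt{1039}}{31239} \approx -7.9427$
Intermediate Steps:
$\frac{\sqrt{4290 + u{\left(134 \right)}}}{31239} - \frac{31096}{K} = \frac{\sqrt{4290 - 134}}{31239} - \frac{31096}{3914} = \sqrt{4290 - 134} \cdot \frac{1}{31239} - \frac{15548}{1957} = \sqrt{4156} \cdot \frac{1}{31239} - \frac{15548}{1957} = 2 \sqrt{1039} \cdot \frac{1}{31239} - \frac{15548}{1957} = \frac{2 \sqrt{1039}}{31239} - \frac{15548}{1957} = - \frac{15548}{1957} + \frac{2 \sqrt{1039}}{31239}$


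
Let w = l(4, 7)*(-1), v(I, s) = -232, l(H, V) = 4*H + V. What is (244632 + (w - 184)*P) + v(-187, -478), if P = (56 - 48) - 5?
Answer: 243779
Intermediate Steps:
l(H, V) = V + 4*H
P = 3 (P = 8 - 5 = 3)
w = -23 (w = (7 + 4*4)*(-1) = (7 + 16)*(-1) = 23*(-1) = -23)
(244632 + (w - 184)*P) + v(-187, -478) = (244632 + (-23 - 184)*3) - 232 = (244632 - 207*3) - 232 = (244632 - 621) - 232 = 244011 - 232 = 243779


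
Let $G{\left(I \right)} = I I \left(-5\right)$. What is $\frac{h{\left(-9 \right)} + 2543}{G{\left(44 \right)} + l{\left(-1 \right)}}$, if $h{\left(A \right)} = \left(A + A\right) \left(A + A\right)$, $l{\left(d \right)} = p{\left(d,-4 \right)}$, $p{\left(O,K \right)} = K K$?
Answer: $- \frac{2867}{9664} \approx -0.29667$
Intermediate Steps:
$p{\left(O,K \right)} = K^{2}$
$G{\left(I \right)} = - 5 I^{2}$ ($G{\left(I \right)} = I^{2} \left(-5\right) = - 5 I^{2}$)
$l{\left(d \right)} = 16$ ($l{\left(d \right)} = \left(-4\right)^{2} = 16$)
$h{\left(A \right)} = 4 A^{2}$ ($h{\left(A \right)} = 2 A 2 A = 4 A^{2}$)
$\frac{h{\left(-9 \right)} + 2543}{G{\left(44 \right)} + l{\left(-1 \right)}} = \frac{4 \left(-9\right)^{2} + 2543}{- 5 \cdot 44^{2} + 16} = \frac{4 \cdot 81 + 2543}{\left(-5\right) 1936 + 16} = \frac{324 + 2543}{-9680 + 16} = \frac{2867}{-9664} = 2867 \left(- \frac{1}{9664}\right) = - \frac{2867}{9664}$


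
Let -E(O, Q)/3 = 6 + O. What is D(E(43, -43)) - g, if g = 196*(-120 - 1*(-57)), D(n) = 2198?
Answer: 14546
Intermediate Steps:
E(O, Q) = -18 - 3*O (E(O, Q) = -3*(6 + O) = -18 - 3*O)
g = -12348 (g = 196*(-120 + 57) = 196*(-63) = -12348)
D(E(43, -43)) - g = 2198 - 1*(-12348) = 2198 + 12348 = 14546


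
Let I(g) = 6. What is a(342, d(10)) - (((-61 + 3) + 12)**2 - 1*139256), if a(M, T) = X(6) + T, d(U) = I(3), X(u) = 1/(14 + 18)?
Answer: 4388673/32 ≈ 1.3715e+5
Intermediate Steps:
X(u) = 1/32
d(U) = 6
a(M, T) = 1/32 + T
a(342, d(10)) - (((-61 + 3) + 12)**2 - 1*139256) = (1/32 + 6) - (((-61 + 3) + 12)**2 - 1*139256) = 193/32 - ((-58 + 12)**2 - 139256) = 193/32 - ((-46)**2 - 139256) = 193/32 - (2116 - 139256) = 193/32 - 1*(-137140) = 193/32 + 137140 = 4388673/32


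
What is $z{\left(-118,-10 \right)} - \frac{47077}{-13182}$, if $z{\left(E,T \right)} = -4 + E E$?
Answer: $\frac{183540517}{13182} \approx 13924.0$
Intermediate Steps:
$z{\left(E,T \right)} = -4 + E^{2}$
$z{\left(-118,-10 \right)} - \frac{47077}{-13182} = \left(-4 + \left(-118\right)^{2}\right) - \frac{47077}{-13182} = \left(-4 + 13924\right) - 47077 \left(- \frac{1}{13182}\right) = 13920 - - \frac{47077}{13182} = 13920 + \frac{47077}{13182} = \frac{183540517}{13182}$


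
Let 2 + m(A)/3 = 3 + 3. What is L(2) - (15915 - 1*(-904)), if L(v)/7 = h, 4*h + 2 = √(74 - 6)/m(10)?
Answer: -33645/2 + 7*√17/24 ≈ -16821.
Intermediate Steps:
m(A) = 12 (m(A) = -6 + 3*(3 + 3) = -6 + 3*6 = -6 + 18 = 12)
h = -½ + √17/24 (h = -½ + (√(74 - 6)/12)/4 = -½ + (√68*(1/12))/4 = -½ + ((2*√17)*(1/12))/4 = -½ + (√17/6)/4 = -½ + √17/24 ≈ -0.32820)
L(v) = -7/2 + 7*√17/24 (L(v) = 7*(-½ + √17/24) = -7/2 + 7*√17/24)
L(2) - (15915 - 1*(-904)) = (-7/2 + 7*√17/24) - (15915 - 1*(-904)) = (-7/2 + 7*√17/24) - (15915 + 904) = (-7/2 + 7*√17/24) - 1*16819 = (-7/2 + 7*√17/24) - 16819 = -33645/2 + 7*√17/24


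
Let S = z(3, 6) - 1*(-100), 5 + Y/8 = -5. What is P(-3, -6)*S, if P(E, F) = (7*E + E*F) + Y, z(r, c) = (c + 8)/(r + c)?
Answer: -75862/9 ≈ -8429.1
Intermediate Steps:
Y = -80 (Y = -40 + 8*(-5) = -40 - 40 = -80)
z(r, c) = (8 + c)/(c + r)
S = 914/9 (S = (8 + 6)/(6 + 3) - 1*(-100) = 14/9 + 100 = 914/9 ≈ 101.56)
P(E, F) = -80 + 7*E + E*F (P(E, F) = (7*E + E*F) - 80 = -80 + 7*E + E*F)
P(-3, -6)*S = (-80 + 7*(-3) - 3*(-6))*(914/9) = (-80 - 21 + 18)*(914/9) = -83*914/9 = -75862/9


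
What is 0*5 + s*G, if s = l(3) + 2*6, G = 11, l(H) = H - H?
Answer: 132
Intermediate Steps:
l(H) = 0
s = 12 (s = 0 + 2*6 = 0 + 12 = 12)
0*5 + s*G = 0*5 + 12*11 = 0 + 132 = 132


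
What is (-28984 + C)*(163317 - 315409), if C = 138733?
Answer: -16691944908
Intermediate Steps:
(-28984 + C)*(163317 - 315409) = (-28984 + 138733)*(163317 - 315409) = 109749*(-152092) = -16691944908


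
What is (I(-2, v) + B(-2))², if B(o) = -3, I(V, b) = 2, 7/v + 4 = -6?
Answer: 1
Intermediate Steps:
v = -7/10 (v = 7/(-4 - 6) = 7/(-10) = 7*(-⅒) = -7/10 ≈ -0.70000)
(I(-2, v) + B(-2))² = (2 - 3)² = (-1)² = 1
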